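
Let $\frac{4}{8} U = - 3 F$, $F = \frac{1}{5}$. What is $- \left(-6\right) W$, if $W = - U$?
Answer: $\frac{36}{5} \approx 7.2$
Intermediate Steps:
$F = \frac{1}{5} \approx 0.2$
$U = - \frac{6}{5}$ ($U = 2 \left(\left(-3\right) \frac{1}{5}\right) = 2 \left(- \frac{3}{5}\right) = - \frac{6}{5} \approx -1.2$)
$W = \frac{6}{5}$ ($W = \left(-1\right) \left(- \frac{6}{5}\right) = \frac{6}{5} \approx 1.2$)
$- \left(-6\right) W = - \frac{\left(-6\right) 6}{5} = \left(-1\right) \left(- \frac{36}{5}\right) = \frac{36}{5}$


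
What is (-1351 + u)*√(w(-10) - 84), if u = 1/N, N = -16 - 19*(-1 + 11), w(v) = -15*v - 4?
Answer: -278307*√62/206 ≈ -10638.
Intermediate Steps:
w(v) = -4 - 15*v
N = -206 (N = -16 - 19*10 = -16 - 190 = -206)
u = -1/206 (u = 1/(-206) = -1/206 ≈ -0.0048544)
(-1351 + u)*√(w(-10) - 84) = (-1351 - 1/206)*√((-4 - 15*(-10)) - 84) = -278307*√((-4 + 150) - 84)/206 = -278307*√(146 - 84)/206 = -278307*√62/206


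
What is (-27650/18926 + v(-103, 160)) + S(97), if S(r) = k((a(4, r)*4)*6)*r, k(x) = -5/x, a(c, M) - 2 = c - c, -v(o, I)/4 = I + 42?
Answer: -372266147/454224 ≈ -819.57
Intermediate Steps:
v(o, I) = -168 - 4*I (v(o, I) = -4*(I + 42) = -4*(42 + I) = -168 - 4*I)
a(c, M) = 2 (a(c, M) = 2 + (c - c) = 2 + 0 = 2)
S(r) = -5*r/48 (S(r) = (-5/((2*4)*6))*r = (-5/(8*6))*r = (-5/48)*r = (-5*1/48)*r = -5*r/48)
(-27650/18926 + v(-103, 160)) + S(97) = (-27650/18926 + (-168 - 4*160)) - 5/48*97 = (-27650*1/18926 + (-168 - 640)) - 485/48 = (-13825/9463 - 808) - 485/48 = -7659929/9463 - 485/48 = -372266147/454224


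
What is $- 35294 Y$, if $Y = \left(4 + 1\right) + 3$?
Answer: $-282352$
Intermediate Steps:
$Y = 8$ ($Y = 5 + 3 = 8$)
$- 35294 Y = \left(-35294\right) 8 = -282352$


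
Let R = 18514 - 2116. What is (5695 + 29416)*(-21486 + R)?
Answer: -178644768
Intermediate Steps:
R = 16398
(5695 + 29416)*(-21486 + R) = (5695 + 29416)*(-21486 + 16398) = 35111*(-5088) = -178644768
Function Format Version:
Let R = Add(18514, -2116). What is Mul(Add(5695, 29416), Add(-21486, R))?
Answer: -178644768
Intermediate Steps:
R = 16398
Mul(Add(5695, 29416), Add(-21486, R)) = Mul(Add(5695, 29416), Add(-21486, 16398)) = Mul(35111, -5088) = -178644768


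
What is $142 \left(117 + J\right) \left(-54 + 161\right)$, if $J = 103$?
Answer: $3342680$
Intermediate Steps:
$142 \left(117 + J\right) \left(-54 + 161\right) = 142 \left(117 + 103\right) \left(-54 + 161\right) = 142 \cdot 220 \cdot 107 = 142 \cdot 23540 = 3342680$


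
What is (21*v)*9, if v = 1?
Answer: 189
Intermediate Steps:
(21*v)*9 = (21*1)*9 = 21*9 = 189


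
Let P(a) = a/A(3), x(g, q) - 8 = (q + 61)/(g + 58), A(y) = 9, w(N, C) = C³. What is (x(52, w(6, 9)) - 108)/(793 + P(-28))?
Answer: -9189/78199 ≈ -0.11751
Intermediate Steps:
x(g, q) = 8 + (61 + q)/(58 + g) (x(g, q) = 8 + (q + 61)/(g + 58) = 8 + (61 + q)/(58 + g))
P(a) = a/9
(x(52, w(6, 9)) - 108)/(793 + P(-28)) = ((525 + 9³ + 8*52)/(58 + 52) - 108)/(793 + (⅑)*(-28)) = ((525 + 729 + 416)/110 - 108)/(793 - 28/9) = ((1/110)*1670 - 108)/(7109/9) = (167/11 - 108)*(9/7109) = -1021/11*9/7109 = -9189/78199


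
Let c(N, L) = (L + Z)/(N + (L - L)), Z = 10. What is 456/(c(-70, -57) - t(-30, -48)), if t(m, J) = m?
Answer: 1680/113 ≈ 14.867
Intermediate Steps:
c(N, L) = (10 + L)/N (c(N, L) = (L + 10)/(N + (L - L)) = (10 + L)/(N + 0) = (10 + L)/N)
456/(c(-70, -57) - t(-30, -48)) = 456/((10 - 57)/(-70) - 1*(-30)) = 456/(-1/70*(-47) + 30) = 456/(47/70 + 30) = 456/(2147/70) = 456*(70/2147) = 1680/113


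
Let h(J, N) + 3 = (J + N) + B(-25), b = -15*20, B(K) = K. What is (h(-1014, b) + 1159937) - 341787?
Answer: 816808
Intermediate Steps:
b = -300
h(J, N) = -28 + J + N (h(J, N) = -3 + ((J + N) - 25) = -3 + (-25 + J + N) = -28 + J + N)
(h(-1014, b) + 1159937) - 341787 = ((-28 - 1014 - 300) + 1159937) - 341787 = (-1342 + 1159937) - 341787 = 1158595 - 341787 = 816808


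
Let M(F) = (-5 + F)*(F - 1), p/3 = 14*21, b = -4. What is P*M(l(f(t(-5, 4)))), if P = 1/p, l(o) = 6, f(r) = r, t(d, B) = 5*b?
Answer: 5/882 ≈ 0.0056689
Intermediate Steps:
t(d, B) = -20 (t(d, B) = 5*(-4) = -20)
p = 882 (p = 3*(14*21) = 3*294 = 882)
P = 1/882 ≈ 0.0011338
M(F) = (-1 + F)*(-5 + F) (M(F) = (-5 + F)*(-1 + F) = (-1 + F)*(-5 + F))
P*M(l(f(t(-5, 4)))) = (5 + 6² - 6*6)/882 = (5 + 36 - 36)/882 = (1/882)*5 = 5/882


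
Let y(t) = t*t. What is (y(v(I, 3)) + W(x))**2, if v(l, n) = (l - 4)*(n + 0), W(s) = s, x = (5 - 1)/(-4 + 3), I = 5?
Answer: 25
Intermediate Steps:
x = -4 (x = 4/(-1) = 4*(-1) = -4)
v(l, n) = n*(-4 + l) (v(l, n) = (-4 + l)*n = n*(-4 + l))
y(t) = t**2
(y(v(I, 3)) + W(x))**2 = ((3*(-4 + 5))**2 - 4)**2 = ((3*1)**2 - 4)**2 = (3**2 - 4)**2 = (9 - 4)**2 = 5**2 = 25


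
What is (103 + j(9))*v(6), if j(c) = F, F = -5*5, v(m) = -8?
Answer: -624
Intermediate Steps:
F = -25
j(c) = -25
(103 + j(9))*v(6) = (103 - 25)*(-8) = 78*(-8) = -624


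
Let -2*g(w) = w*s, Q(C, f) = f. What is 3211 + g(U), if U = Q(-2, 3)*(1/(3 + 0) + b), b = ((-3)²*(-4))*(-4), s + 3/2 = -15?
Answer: 27133/4 ≈ 6783.3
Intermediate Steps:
s = -33/2 (s = -3/2 - 15 = -33/2 ≈ -16.500)
b = 144 (b = (9*(-4))*(-4) = -36*(-4) = 144)
U = 433 (U = 3*(1/(3 + 0) + 144) = 3*(1/3 + 144) = 3*(⅓ + 144) = 3*(433/3) = 433)
g(w) = 33*w/4 (g(w) = -w*(-33)/(2*2) = -(-33)*w/4 = 33*w/4)
3211 + g(U) = 3211 + (33/4)*433 = 3211 + 14289/4 = 27133/4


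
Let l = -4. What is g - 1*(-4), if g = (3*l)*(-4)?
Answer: 52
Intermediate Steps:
g = 48 (g = (3*(-4))*(-4) = -12*(-4) = 48)
g - 1*(-4) = 48 - 1*(-4) = 48 + 4 = 52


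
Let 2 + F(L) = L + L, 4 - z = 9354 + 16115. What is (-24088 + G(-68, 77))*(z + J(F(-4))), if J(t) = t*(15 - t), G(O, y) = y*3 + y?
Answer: 611502700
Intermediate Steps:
z = -25465 (z = 4 - (9354 + 16115) = 4 - 1*25469 = 4 - 25469 = -25465)
F(L) = -2 + 2*L (F(L) = -2 + (L + L) = -2 + 2*L)
G(O, y) = 4*y (G(O, y) = 3*y + y = 4*y)
(-24088 + G(-68, 77))*(z + J(F(-4))) = (-24088 + 4*77)*(-25465 + (-2 + 2*(-4))*(15 - (-2 + 2*(-4)))) = (-24088 + 308)*(-25465 + (-2 - 8)*(15 - (-2 - 8))) = -23780*(-25465 - 10*(15 - 1*(-10))) = -23780*(-25465 - 10*(15 + 10)) = -23780*(-25465 - 10*25) = -23780*(-25465 - 250) = -23780*(-25715) = 611502700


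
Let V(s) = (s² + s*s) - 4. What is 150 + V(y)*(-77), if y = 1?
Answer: 304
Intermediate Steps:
V(s) = -4 + 2*s² (V(s) = (s² + s²) - 4 = 2*s² - 4 = -4 + 2*s²)
150 + V(y)*(-77) = 150 + (-4 + 2*1²)*(-77) = 150 + (-4 + 2*1)*(-77) = 150 + (-4 + 2)*(-77) = 150 - 2*(-77) = 150 + 154 = 304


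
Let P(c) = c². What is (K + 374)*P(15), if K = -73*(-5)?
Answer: 166275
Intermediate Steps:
K = 365
(K + 374)*P(15) = (365 + 374)*15² = 739*225 = 166275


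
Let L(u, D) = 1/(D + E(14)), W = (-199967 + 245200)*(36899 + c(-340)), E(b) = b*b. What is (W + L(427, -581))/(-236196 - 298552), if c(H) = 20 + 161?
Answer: -645737261399/205877980 ≈ -3136.5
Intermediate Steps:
E(b) = b²
c(H) = 181
W = 1677239640 (W = (-199967 + 245200)*(36899 + 181) = 45233*37080 = 1677239640)
L(u, D) = 1/(196 + D) (L(u, D) = 1/(D + 14²) = 1/(D + 196) = 1/(196 + D))
(W + L(427, -581))/(-236196 - 298552) = (1677239640 + 1/(196 - 581))/(-236196 - 298552) = (1677239640 + 1/(-385))/(-534748) = (1677239640 - 1/385)*(-1/534748) = (645737261399/385)*(-1/534748) = -645737261399/205877980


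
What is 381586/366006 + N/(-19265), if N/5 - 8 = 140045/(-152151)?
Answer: 37217648362430/35761092220803 ≈ 1.0407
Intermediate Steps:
N = 5385815/152151 (N = 40 + 5*(140045/(-152151)) = 40 + 5*(140045*(-1/152151)) = 40 + 5*(-140045/152151) = 40 - 700225/152151 = 5385815/152151 ≈ 35.398)
381586/366006 + N/(-19265) = 381586/366006 + (5385815/152151)/(-19265) = 381586*(1/366006) + (5385815/152151)*(-1/19265) = 190793/183003 - 1077163/586237803 = 37217648362430/35761092220803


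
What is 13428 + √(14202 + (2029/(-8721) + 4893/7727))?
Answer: 13428 + 4*√447871743177077397/22462389 ≈ 13547.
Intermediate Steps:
13428 + √(14202 + (2029/(-8721) + 4893/7727)) = 13428 + √(14202 + (2029*(-1/8721) + 4893*(1/7727))) = 13428 + √(14202 + (-2029/8721 + 4893/7727)) = 13428 + √(14202 + 26993770/67387167) = 13428 + √(957059539504/67387167) = 13428 + 4*√447871743177077397/22462389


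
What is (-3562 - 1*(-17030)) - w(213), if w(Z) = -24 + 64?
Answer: 13428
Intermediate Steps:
w(Z) = 40
(-3562 - 1*(-17030)) - w(213) = (-3562 - 1*(-17030)) - 1*40 = (-3562 + 17030) - 40 = 13468 - 40 = 13428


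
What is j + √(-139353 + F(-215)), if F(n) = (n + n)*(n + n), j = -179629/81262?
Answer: -179629/81262 + √45547 ≈ 211.21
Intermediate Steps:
j = -179629/81262 (j = -179629*1/81262 = -179629/81262 ≈ -2.2105)
F(n) = 4*n² (F(n) = (2*n)*(2*n) = 4*n²)
j + √(-139353 + F(-215)) = -179629/81262 + √(-139353 + 4*(-215)²) = -179629/81262 + √(-139353 + 4*46225) = -179629/81262 + √(-139353 + 184900) = -179629/81262 + √45547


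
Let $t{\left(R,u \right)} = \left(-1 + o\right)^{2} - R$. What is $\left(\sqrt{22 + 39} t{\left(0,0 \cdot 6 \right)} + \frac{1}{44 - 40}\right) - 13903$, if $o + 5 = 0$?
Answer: $- \frac{55611}{4} + 36 \sqrt{61} \approx -13622.0$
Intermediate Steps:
$o = -5$ ($o = -5 + 0 = -5$)
$t{\left(R,u \right)} = 36 - R$ ($t{\left(R,u \right)} = \left(-1 - 5\right)^{2} - R = \left(-6\right)^{2} - R = 36 - R$)
$\left(\sqrt{22 + 39} t{\left(0,0 \cdot 6 \right)} + \frac{1}{44 - 40}\right) - 13903 = \left(\sqrt{22 + 39} \left(36 - 0\right) + \frac{1}{44 - 40}\right) - 13903 = \left(\sqrt{61} \left(36 + 0\right) + \frac{1}{4}\right) - 13903 = \left(\sqrt{61} \cdot 36 + \frac{1}{4}\right) - 13903 = \left(36 \sqrt{61} + \frac{1}{4}\right) - 13903 = \left(\frac{1}{4} + 36 \sqrt{61}\right) - 13903 = - \frac{55611}{4} + 36 \sqrt{61}$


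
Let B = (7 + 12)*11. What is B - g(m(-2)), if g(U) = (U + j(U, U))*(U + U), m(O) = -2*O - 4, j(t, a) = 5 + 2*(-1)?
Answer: 209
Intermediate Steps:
B = 209 (B = 19*11 = 209)
j(t, a) = 3 (j(t, a) = 5 - 2 = 3)
m(O) = -4 - 2*O
g(U) = 2*U*(3 + U) (g(U) = (U + 3)*(U + U) = (3 + U)*(2*U) = 2*U*(3 + U))
B - g(m(-2)) = 209 - 2*(-4 - 2*(-2))*(3 + (-4 - 2*(-2))) = 209 - 2*(-4 + 4)*(3 + (-4 + 4)) = 209 - 2*0*(3 + 0) = 209 - 2*0*3 = 209 - 1*0 = 209 + 0 = 209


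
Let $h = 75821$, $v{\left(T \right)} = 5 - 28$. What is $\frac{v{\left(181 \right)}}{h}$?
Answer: $- \frac{23}{75821} \approx -0.00030335$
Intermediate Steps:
$v{\left(T \right)} = -23$ ($v{\left(T \right)} = 5 - 28 = -23$)
$\frac{v{\left(181 \right)}}{h} = - \frac{23}{75821}$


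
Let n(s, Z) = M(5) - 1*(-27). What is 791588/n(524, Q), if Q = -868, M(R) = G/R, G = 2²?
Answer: 3957940/139 ≈ 28474.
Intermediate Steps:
G = 4
M(R) = 4/R
n(s, Z) = 139/5 (n(s, Z) = 4/5 - 1*(-27) = 4*(⅕) + 27 = ⅘ + 27 = 139/5)
791588/n(524, Q) = 791588/(139/5) = 791588*(5/139) = 3957940/139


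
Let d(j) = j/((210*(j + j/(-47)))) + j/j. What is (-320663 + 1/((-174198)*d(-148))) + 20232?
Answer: -84668465157271/281823331 ≈ -3.0043e+5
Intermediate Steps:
d(j) = 9707/9660 (d(j) = j/((210*(j + j*(-1/47)))) + 1 = j/((210*(j - j/47))) + 1 = j/((210*(46*j/47))) + 1 = j/((9660*j/47)) + 1 = j*(47/(9660*j)) + 1 = 47/9660 + 1 = 9707/9660)
(-320663 + 1/((-174198)*d(-148))) + 20232 = (-320663 + 1/((-174198)*(9707/9660))) + 20232 = (-320663 - 1/174198*9660/9707) + 20232 = (-320663 - 1610/281823331) + 20232 = -90370314790063/281823331 + 20232 = -84668465157271/281823331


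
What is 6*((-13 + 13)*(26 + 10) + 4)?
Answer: 24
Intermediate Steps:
6*((-13 + 13)*(26 + 10) + 4) = 6*(0*36 + 4) = 6*(0 + 4) = 6*4 = 24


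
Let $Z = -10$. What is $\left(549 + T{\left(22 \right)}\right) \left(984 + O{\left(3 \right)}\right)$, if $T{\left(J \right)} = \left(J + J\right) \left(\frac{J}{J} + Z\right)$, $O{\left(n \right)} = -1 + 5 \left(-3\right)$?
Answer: $148104$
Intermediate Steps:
$O{\left(n \right)} = -16$ ($O{\left(n \right)} = -1 - 15 = -16$)
$T{\left(J \right)} = - 18 J$ ($T{\left(J \right)} = \left(J + J\right) \left(\frac{J}{J} - 10\right) = 2 J \left(1 - 10\right) = 2 J \left(-9\right) = - 18 J$)
$\left(549 + T{\left(22 \right)}\right) \left(984 + O{\left(3 \right)}\right) = \left(549 - 396\right) \left(984 - 16\right) = \left(549 - 396\right) 968 = 153 \cdot 968 = 148104$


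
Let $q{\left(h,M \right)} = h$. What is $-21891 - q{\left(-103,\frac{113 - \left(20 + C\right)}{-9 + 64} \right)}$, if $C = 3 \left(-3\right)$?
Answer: $-21788$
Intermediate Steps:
$C = -9$
$-21891 - q{\left(-103,\frac{113 - \left(20 + C\right)}{-9 + 64} \right)} = -21891 - -103 = -21891 + 103 = -21788$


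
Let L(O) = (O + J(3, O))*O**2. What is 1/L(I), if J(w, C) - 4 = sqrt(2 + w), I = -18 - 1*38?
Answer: -13/2116016 - sqrt(5)/8464064 ≈ -6.4078e-6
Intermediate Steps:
I = -56 (I = -18 - 38 = -56)
J(w, C) = 4 + sqrt(2 + w)
L(O) = O**2*(4 + O + sqrt(5)) (L(O) = (O + (4 + sqrt(2 + 3)))*O**2 = (O + (4 + sqrt(5)))*O**2 = (4 + O + sqrt(5))*O**2 = O**2*(4 + O + sqrt(5)))
1/L(I) = 1/((-56)**2*(4 - 56 + sqrt(5))) = 1/(3136*(-52 + sqrt(5))) = 1/(-163072 + 3136*sqrt(5))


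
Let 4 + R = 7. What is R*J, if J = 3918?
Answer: 11754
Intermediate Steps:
R = 3 (R = -4 + 7 = 3)
R*J = 3*3918 = 11754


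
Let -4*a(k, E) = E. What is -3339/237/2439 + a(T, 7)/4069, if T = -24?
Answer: -6487985/1045358652 ≈ -0.0062065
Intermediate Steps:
a(k, E) = -E/4
-3339/237/2439 + a(T, 7)/4069 = -3339/237/2439 - ¼*7/4069 = -3339*1/237*(1/2439) - 7/4*1/4069 = -1113/79*1/2439 - 7/16276 = -371/64227 - 7/16276 = -6487985/1045358652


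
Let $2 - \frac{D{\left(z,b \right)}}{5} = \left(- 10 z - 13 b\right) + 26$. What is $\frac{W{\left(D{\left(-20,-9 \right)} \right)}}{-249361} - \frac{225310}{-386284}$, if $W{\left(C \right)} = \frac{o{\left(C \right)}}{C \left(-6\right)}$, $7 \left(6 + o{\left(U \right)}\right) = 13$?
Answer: $\frac{502912796653417}{862221677695455} \approx 0.58328$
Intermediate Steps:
$D{\left(z,b \right)} = -120 + 50 z + 65 b$ ($D{\left(z,b \right)} = 10 - 5 \left(\left(- 10 z - 13 b\right) + 26\right) = 10 - 5 \left(\left(- 13 b - 10 z\right) + 26\right) = 10 - 5 \left(26 - 13 b - 10 z\right) = 10 + \left(-130 + 50 z + 65 b\right) = -120 + 50 z + 65 b$)
$o{\left(U \right)} = - \frac{29}{7}$ ($o{\left(U \right)} = -6 + \frac{1}{7} \cdot 13 = -6 + \frac{13}{7} = - \frac{29}{7}$)
$W{\left(C \right)} = \frac{29}{42 C}$ ($W{\left(C \right)} = - \frac{29}{7 C \left(-6\right)} = - \frac{29}{7 \left(- 6 C\right)} = - \frac{29 \left(- \frac{1}{6 C}\right)}{7} = \frac{29}{42 C}$)
$\frac{W{\left(D{\left(-20,-9 \right)} \right)}}{-249361} - \frac{225310}{-386284} = \frac{\frac{29}{42} \frac{1}{-120 + 50 \left(-20\right) + 65 \left(-9\right)}}{-249361} - \frac{225310}{-386284} = \frac{29}{42 \left(-120 - 1000 - 585\right)} \left(- \frac{1}{249361}\right) - - \frac{112655}{193142} = \frac{29}{42 \left(-1705\right)} \left(- \frac{1}{249361}\right) + \frac{112655}{193142} = \frac{29}{42} \left(- \frac{1}{1705}\right) \left(- \frac{1}{249361}\right) + \frac{112655}{193142} = \left(- \frac{29}{71610}\right) \left(- \frac{1}{249361}\right) + \frac{112655}{193142} = \frac{29}{17856741210} + \frac{112655}{193142} = \frac{502912796653417}{862221677695455}$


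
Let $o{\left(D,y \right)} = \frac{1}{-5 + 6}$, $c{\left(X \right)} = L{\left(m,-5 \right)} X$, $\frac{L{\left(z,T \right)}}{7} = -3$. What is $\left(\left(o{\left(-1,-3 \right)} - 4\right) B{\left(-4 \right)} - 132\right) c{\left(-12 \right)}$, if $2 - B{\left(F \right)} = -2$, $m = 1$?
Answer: $-36288$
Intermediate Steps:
$L{\left(z,T \right)} = -21$ ($L{\left(z,T \right)} = 7 \left(-3\right) = -21$)
$B{\left(F \right)} = 4$ ($B{\left(F \right)} = 2 - -2 = 2 + 2 = 4$)
$c{\left(X \right)} = - 21 X$
$o{\left(D,y \right)} = 1$ ($o{\left(D,y \right)} = 1^{-1} = 1$)
$\left(\left(o{\left(-1,-3 \right)} - 4\right) B{\left(-4 \right)} - 132\right) c{\left(-12 \right)} = \left(\left(1 - 4\right) 4 - 132\right) \left(\left(-21\right) \left(-12\right)\right) = \left(\left(-3\right) 4 - 132\right) 252 = \left(-12 - 132\right) 252 = \left(-144\right) 252 = -36288$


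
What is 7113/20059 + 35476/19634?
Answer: 425634863/196919203 ≈ 2.1615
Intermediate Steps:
7113/20059 + 35476/19634 = 7113*(1/20059) + 35476*(1/19634) = 7113/20059 + 17738/9817 = 425634863/196919203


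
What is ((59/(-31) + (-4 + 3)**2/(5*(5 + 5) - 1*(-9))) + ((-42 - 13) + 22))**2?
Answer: 4071333249/3345241 ≈ 1217.1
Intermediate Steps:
((59/(-31) + (-4 + 3)**2/(5*(5 + 5) - 1*(-9))) + ((-42 - 13) + 22))**2 = ((59*(-1/31) + (-1)**2/(5*10 + 9)) + (-55 + 22))**2 = ((-59/31 + 1/(50 + 9)) - 33)**2 = ((-59/31 + 1/59) - 33)**2 = (-3450/1829 - 33)**2 = (-63807/1829)**2 = 4071333249/3345241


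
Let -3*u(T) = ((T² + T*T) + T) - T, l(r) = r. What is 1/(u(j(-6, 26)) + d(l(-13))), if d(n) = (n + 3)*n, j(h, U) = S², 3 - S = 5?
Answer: 3/358 ≈ 0.0083799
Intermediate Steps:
S = -2 (S = 3 - 1*5 = 3 - 5 = -2)
j(h, U) = 4 (j(h, U) = (-2)² = 4)
d(n) = n*(3 + n) (d(n) = (3 + n)*n = n*(3 + n))
u(T) = -2*T²/3 (u(T) = -(((T² + T*T) + T) - T)/3 = -(((T² + T²) + T) - T)/3 = -((2*T² + T) - T)/3 = -((T + 2*T²) - T)/3 = -2*T²/3)
1/(u(j(-6, 26)) + d(l(-13))) = 1/(-⅔*4² - 13*(3 - 13)) = 1/(-⅔*16 - 13*(-10)) = 1/(-32/3 + 130) = 1/(358/3) = 3/358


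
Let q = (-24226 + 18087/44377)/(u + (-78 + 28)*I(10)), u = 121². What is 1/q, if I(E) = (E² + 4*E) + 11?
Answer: -314677307/1075059115 ≈ -0.29271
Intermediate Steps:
I(E) = 11 + E² + 4*E
u = 14641
q = -1075059115/314677307 (q = (-24226 + 18087/44377)/(14641 + (-78 + 28)*(11 + 10² + 4*10)) = (-24226 + 18087*(1/44377))/(14641 - 50*(11 + 100 + 40)) = (-24226 + 18087/44377)/(14641 - 50*151) = -1075059115/(44377*(14641 - 7550)) = -1075059115/44377/7091 = -1075059115/44377*1/7091 = -1075059115/314677307 ≈ -3.4164)
1/q = 1/(-1075059115/314677307) = -314677307/1075059115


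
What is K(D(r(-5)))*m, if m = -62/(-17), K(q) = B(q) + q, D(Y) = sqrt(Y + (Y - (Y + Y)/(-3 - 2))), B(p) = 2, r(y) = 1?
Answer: 124/17 + 124*sqrt(15)/85 ≈ 12.944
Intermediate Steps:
D(Y) = 2*sqrt(15)*sqrt(Y)/5 (D(Y) = sqrt(Y + (Y - 2*Y/(-5))) = sqrt(Y + (Y - 2*Y*(-1)/5)) = sqrt(Y + (Y - (-2)*Y/5)) = sqrt(Y + (Y + 2*Y/5)) = sqrt(Y + 7*Y/5) = sqrt(12*Y/5) = 2*sqrt(15)*sqrt(Y)/5)
K(q) = 2 + q
m = 62/17 (m = -62*(-1/17) = 62/17 ≈ 3.6471)
K(D(r(-5)))*m = (2 + 2*sqrt(15)*sqrt(1)/5)*(62/17) = (2 + (2/5)*sqrt(15)*1)*(62/17) = (2 + 2*sqrt(15)/5)*(62/17) = 124/17 + 124*sqrt(15)/85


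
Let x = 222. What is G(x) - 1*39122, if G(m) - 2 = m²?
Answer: 10164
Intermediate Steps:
G(m) = 2 + m²
G(x) - 1*39122 = (2 + 222²) - 1*39122 = (2 + 49284) - 39122 = 49286 - 39122 = 10164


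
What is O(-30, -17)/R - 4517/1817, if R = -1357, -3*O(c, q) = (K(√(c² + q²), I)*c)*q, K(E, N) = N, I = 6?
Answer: -185923/107203 ≈ -1.7343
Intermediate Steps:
O(c, q) = -2*c*q (O(c, q) = -6*c*q/3 = -2*c*q)
O(-30, -17)/R - 4517/1817 = -2*(-30)*(-17)/(-1357) - 4517/1817 = -1020*(-1/1357) - 4517*1/1817 = 1020/1357 - 4517/1817 = -185923/107203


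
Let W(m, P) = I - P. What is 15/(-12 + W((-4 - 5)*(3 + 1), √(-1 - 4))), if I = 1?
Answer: -55/42 + 5*I*√5/42 ≈ -1.3095 + 0.2662*I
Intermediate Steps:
W(m, P) = 1 - P
15/(-12 + W((-4 - 5)*(3 + 1), √(-1 - 4))) = 15/(-12 + (1 - √(-1 - 4))) = 15/(-12 + (1 - √(-5))) = 15/(-12 + (1 - I*√5)) = 15/(-11 - I*√5)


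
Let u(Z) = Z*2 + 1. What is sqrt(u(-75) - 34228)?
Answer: I*sqrt(34377) ≈ 185.41*I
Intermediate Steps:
u(Z) = 1 + 2*Z (u(Z) = 2*Z + 1 = 1 + 2*Z)
sqrt(u(-75) - 34228) = sqrt((1 + 2*(-75)) - 34228) = sqrt((1 - 150) - 34228) = sqrt(-149 - 34228) = sqrt(-34377) = I*sqrt(34377)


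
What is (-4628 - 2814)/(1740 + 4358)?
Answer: -3721/3049 ≈ -1.2204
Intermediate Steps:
(-4628 - 2814)/(1740 + 4358) = -7442/6098 = -7442*1/6098 = -3721/3049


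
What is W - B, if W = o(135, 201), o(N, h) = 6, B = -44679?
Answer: 44685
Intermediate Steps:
W = 6
W - B = 6 - 1*(-44679) = 6 + 44679 = 44685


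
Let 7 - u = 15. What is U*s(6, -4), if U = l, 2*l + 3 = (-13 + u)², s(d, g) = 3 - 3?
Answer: 0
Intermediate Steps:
u = -8 (u = 7 - 1*15 = 7 - 15 = -8)
s(d, g) = 0
l = 219 (l = -3/2 + (-13 - 8)²/2 = -3/2 + (½)*(-21)² = -3/2 + (½)*441 = -3/2 + 441/2 = 219)
U = 219
U*s(6, -4) = 219*0 = 0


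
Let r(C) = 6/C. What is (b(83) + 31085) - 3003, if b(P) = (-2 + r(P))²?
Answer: 193482498/6889 ≈ 28086.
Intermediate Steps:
b(P) = (-2 + 6/P)²
(b(83) + 31085) - 3003 = (4*(-3 + 83)²/83² + 31085) - 3003 = (4*(1/6889)*80² + 31085) - 3003 = (4*(1/6889)*6400 + 31085) - 3003 = (25600/6889 + 31085) - 3003 = 214170165/6889 - 3003 = 193482498/6889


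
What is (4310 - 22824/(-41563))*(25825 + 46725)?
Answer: 12998011132700/41563 ≈ 3.1273e+8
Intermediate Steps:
(4310 - 22824/(-41563))*(25825 + 46725) = (4310 - 22824*(-1/41563))*72550 = (4310 + 22824/41563)*72550 = (179159354/41563)*72550 = 12998011132700/41563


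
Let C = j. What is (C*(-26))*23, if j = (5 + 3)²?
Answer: -38272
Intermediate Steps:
j = 64 (j = 8² = 64)
C = 64
(C*(-26))*23 = (64*(-26))*23 = -1664*23 = -38272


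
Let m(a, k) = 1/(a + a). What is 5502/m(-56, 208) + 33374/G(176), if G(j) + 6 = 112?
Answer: -32643185/53 ≈ -6.1591e+5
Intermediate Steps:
m(a, k) = 1/(2*a)
G(j) = 106 (G(j) = -6 + 112 = 106)
5502/m(-56, 208) + 33374/G(176) = 5502/(((1/2)/(-56))) + 33374/106 = 5502/(((1/2)*(-1/56))) + 33374*(1/106) = 5502/(-1/112) + 16687/53 = 5502*(-112) + 16687/53 = -616224 + 16687/53 = -32643185/53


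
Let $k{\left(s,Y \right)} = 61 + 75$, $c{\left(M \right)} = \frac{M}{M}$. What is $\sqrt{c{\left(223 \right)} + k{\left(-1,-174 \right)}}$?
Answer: $\sqrt{137} \approx 11.705$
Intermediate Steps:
$c{\left(M \right)} = 1$
$k{\left(s,Y \right)} = 136$
$\sqrt{c{\left(223 \right)} + k{\left(-1,-174 \right)}} = \sqrt{1 + 136} = \sqrt{137}$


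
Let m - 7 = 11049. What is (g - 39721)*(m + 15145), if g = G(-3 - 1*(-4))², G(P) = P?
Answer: -1040703720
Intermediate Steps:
m = 11056 (m = 7 + 11049 = 11056)
g = 1 (g = (-3 - 1*(-4))² = (-3 + 4)² = 1² = 1)
(g - 39721)*(m + 15145) = (1 - 39721)*(11056 + 15145) = -39720*26201 = -1040703720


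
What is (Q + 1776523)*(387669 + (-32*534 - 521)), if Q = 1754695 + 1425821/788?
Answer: 257564128846575/197 ≈ 1.3074e+12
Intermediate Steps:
Q = 1384125481/788 (Q = 1754695 + 1425821*(1/788) = 1754695 + 1425821/788 = 1384125481/788 ≈ 1.7565e+6)
(Q + 1776523)*(387669 + (-32*534 - 521)) = (1384125481/788 + 1776523)*(387669 + (-32*534 - 521)) = 2784025605*(387669 + (-17088 - 521))/788 = 2784025605*(387669 - 17609)/788 = (2784025605/788)*370060 = 257564128846575/197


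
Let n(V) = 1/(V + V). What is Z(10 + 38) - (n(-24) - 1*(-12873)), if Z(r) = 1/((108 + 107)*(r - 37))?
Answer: -1461340547/113520 ≈ -12873.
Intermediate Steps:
n(V) = 1/(2*V)
Z(r) = 1/(-7955 + 215*r) (Z(r) = 1/(215*(-37 + r)) = 1/(-7955 + 215*r))
Z(10 + 38) - (n(-24) - 1*(-12873)) = 1/(215*(-37 + (10 + 38))) - ((½)/(-24) - 1*(-12873)) = 1/(215*(-37 + 48)) - ((½)*(-1/24) + 12873) = (1/215)/11 - (-1/48 + 12873) = (1/215)*(1/11) - 1*617903/48 = 1/2365 - 617903/48 = -1461340547/113520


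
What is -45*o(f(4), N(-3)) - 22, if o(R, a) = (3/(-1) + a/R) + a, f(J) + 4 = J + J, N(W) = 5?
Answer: -673/4 ≈ -168.25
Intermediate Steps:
f(J) = -4 + 2*J (f(J) = -4 + (J + J) = -4 + 2*J)
o(R, a) = -3 + a + a/R (o(R, a) = (3*(-1) + a/R) + a = (-3 + a/R) + a = -3 + a + a/R)
-45*o(f(4), N(-3)) - 22 = -45*(-3 + 5 + 5/(-4 + 2*4)) - 22 = -45*(-3 + 5 + 5/(-4 + 8)) - 22 = -45*(-3 + 5 + 5/4) - 22 = -45*13/4 - 22 = -585/4 - 22 = -673/4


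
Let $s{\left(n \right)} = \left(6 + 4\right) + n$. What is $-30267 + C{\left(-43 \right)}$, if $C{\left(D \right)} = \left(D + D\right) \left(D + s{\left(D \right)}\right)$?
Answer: $-23731$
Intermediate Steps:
$s{\left(n \right)} = 10 + n$
$C{\left(D \right)} = 2 D \left(10 + 2 D\right)$ ($C{\left(D \right)} = \left(D + D\right) \left(D + \left(10 + D\right)\right) = 2 D \left(10 + 2 D\right)$)
$-30267 + C{\left(-43 \right)} = -30267 + 4 \left(-43\right) \left(5 - 43\right) = -30267 + 4 \left(-43\right) \left(-38\right) = -30267 + 6536 = -23731$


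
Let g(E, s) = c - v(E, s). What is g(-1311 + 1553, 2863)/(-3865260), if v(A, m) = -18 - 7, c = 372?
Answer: -397/3865260 ≈ -0.00010271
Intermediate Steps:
v(A, m) = -25
g(E, s) = 397 (g(E, s) = 372 - 1*(-25) = 372 + 25 = 397)
g(-1311 + 1553, 2863)/(-3865260) = 397/(-3865260) = 397*(-1/3865260) = -397/3865260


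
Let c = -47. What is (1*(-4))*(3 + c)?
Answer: 176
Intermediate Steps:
(1*(-4))*(3 + c) = (1*(-4))*(3 - 47) = -4*(-44) = 176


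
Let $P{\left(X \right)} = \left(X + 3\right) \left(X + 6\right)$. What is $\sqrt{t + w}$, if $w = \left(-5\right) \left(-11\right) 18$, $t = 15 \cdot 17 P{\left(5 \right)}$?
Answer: $\sqrt{23430} \approx 153.07$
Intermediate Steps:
$P{\left(X \right)} = \left(3 + X\right) \left(6 + X\right)$
$t = 22440$ ($t = 15 \cdot 17 \left(18 + 5^{2} + 9 \cdot 5\right) = 255 \left(18 + 25 + 45\right) = 255 \cdot 88 = 22440$)
$w = 990$ ($w = 55 \cdot 18 = 990$)
$\sqrt{t + w} = \sqrt{22440 + 990} = \sqrt{23430}$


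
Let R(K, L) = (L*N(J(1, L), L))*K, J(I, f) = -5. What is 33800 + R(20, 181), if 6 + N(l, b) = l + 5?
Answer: 12080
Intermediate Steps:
N(l, b) = -1 + l (N(l, b) = -6 + (l + 5) = -6 + (5 + l) = -1 + l)
R(K, L) = -6*K*L (R(K, L) = (L*(-1 - 5))*K = (L*(-6))*K = (-6*L)*K = -6*K*L)
33800 + R(20, 181) = 33800 - 6*20*181 = 33800 - 21720 = 12080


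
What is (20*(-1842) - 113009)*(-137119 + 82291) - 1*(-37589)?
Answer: 8215958561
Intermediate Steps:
(20*(-1842) - 113009)*(-137119 + 82291) - 1*(-37589) = (-36840 - 113009)*(-54828) + 37589 = -149849*(-54828) + 37589 = 8215920972 + 37589 = 8215958561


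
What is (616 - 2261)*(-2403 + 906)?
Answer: 2462565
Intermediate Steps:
(616 - 2261)*(-2403 + 906) = -1645*(-1497) = 2462565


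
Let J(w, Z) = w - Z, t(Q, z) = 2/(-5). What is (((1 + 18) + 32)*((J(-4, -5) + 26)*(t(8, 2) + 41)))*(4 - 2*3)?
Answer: -559062/5 ≈ -1.1181e+5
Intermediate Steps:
t(Q, z) = -⅖ (t(Q, z) = 2*(-⅕) = -⅖)
(((1 + 18) + 32)*((J(-4, -5) + 26)*(t(8, 2) + 41)))*(4 - 2*3) = (((1 + 18) + 32)*(((-4 - 1*(-5)) + 26)*(-⅖ + 41)))*(4 - 2*3) = ((19 + 32)*(((-4 + 5) + 26)*(203/5)))*(4 - 6) = (51*((1 + 26)*(203/5)))*(-2) = (51*(27*(203/5)))*(-2) = (51*(5481/5))*(-2) = (279531/5)*(-2) = -559062/5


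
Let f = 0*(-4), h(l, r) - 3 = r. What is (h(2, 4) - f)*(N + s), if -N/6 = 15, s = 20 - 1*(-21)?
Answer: -343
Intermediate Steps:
h(l, r) = 3 + r
s = 41 (s = 20 + 21 = 41)
f = 0
N = -90 (N = -6*15 = -90)
(h(2, 4) - f)*(N + s) = ((3 + 4) - 1*0)*(-90 + 41) = (7 + 0)*(-49) = 7*(-49) = -343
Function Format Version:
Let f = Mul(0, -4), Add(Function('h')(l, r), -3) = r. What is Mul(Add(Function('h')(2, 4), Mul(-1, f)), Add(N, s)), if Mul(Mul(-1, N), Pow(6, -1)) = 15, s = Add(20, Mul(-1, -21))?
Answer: -343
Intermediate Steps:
Function('h')(l, r) = Add(3, r)
s = 41 (s = Add(20, 21) = 41)
f = 0
N = -90 (N = Mul(-6, 15) = -90)
Mul(Add(Function('h')(2, 4), Mul(-1, f)), Add(N, s)) = Mul(Add(Add(3, 4), Mul(-1, 0)), Add(-90, 41)) = Mul(Add(7, 0), -49) = Mul(7, -49) = -343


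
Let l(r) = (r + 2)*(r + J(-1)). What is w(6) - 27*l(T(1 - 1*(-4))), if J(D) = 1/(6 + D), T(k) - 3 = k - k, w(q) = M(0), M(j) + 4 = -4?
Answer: -440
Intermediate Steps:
M(j) = -8 (M(j) = -4 - 4 = -8)
w(q) = -8
T(k) = 3 (T(k) = 3 + (k - k) = 3 + 0 = 3)
l(r) = (2 + r)*(⅕ + r) (l(r) = (r + 2)*(r + 1/(6 - 1)) = (2 + r)*(r + 1/5) = (2 + r)*(r + ⅕) = (2 + r)*(⅕ + r))
w(6) - 27*l(T(1 - 1*(-4))) = -8 - 27*(⅖ + 3² + (11/5)*3) = -8 - 27*(⅖ + 9 + 33/5) = -8 - 27*16 = -8 - 432 = -440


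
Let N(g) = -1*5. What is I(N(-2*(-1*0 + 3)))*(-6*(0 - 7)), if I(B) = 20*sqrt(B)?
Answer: 840*I*sqrt(5) ≈ 1878.3*I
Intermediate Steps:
N(g) = -5
I(N(-2*(-1*0 + 3)))*(-6*(0 - 7)) = (20*sqrt(-5))*(-6*(0 - 7)) = (20*(I*sqrt(5)))*(-6*(-7)) = (20*I*sqrt(5))*42 = 840*I*sqrt(5)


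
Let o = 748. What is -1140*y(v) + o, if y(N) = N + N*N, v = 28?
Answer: -924932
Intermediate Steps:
y(N) = N + N²
-1140*y(v) + o = -31920*(1 + 28) + 748 = -31920*29 + 748 = -1140*812 + 748 = -925680 + 748 = -924932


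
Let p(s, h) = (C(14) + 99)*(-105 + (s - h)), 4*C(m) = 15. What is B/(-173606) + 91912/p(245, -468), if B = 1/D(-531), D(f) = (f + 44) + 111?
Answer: 749954317393/509739159504 ≈ 1.4713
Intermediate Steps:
C(m) = 15/4 (C(m) = (¼)*15 = 15/4)
p(s, h) = -43155/4 - 411*h/4 + 411*s/4 (p(s, h) = (15/4 + 99)*(-105 + (s - h)) = 411*(-105 + s - h)/4 = -43155/4 - 411*h/4 + 411*s/4)
D(f) = 155 + f (D(f) = (44 + f) + 111 = 155 + f)
B = -1/376 (B = 1/(155 - 531) = 1/(-376) = -1/376 ≈ -0.0026596)
B/(-173606) + 91912/p(245, -468) = -1/376/(-173606) + 91912/(-43155/4 - 411/4*(-468) + (411/4)*245) = -1/376*(-1/173606) + 91912/(-43155/4 + 48087 + 100695/4) = 1/65275856 + 91912/62472 = 1/65275856 + 91912*(1/62472) = 1/65275856 + 11489/7809 = 749954317393/509739159504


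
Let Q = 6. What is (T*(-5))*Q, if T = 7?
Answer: -210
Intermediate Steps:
(T*(-5))*Q = (7*(-5))*6 = -35*6 = -210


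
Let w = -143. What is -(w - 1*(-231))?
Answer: -88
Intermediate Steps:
-(w - 1*(-231)) = -(-143 - 1*(-231)) = -(-143 + 231) = -1*88 = -88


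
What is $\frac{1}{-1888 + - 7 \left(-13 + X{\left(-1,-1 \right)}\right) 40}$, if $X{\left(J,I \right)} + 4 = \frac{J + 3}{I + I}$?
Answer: $\frac{1}{3152} \approx 0.00031726$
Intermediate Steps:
$X{\left(J,I \right)} = -4 + \frac{3 + J}{2 I}$ ($X{\left(J,I \right)} = -4 + \frac{J + 3}{I + I} = -4 + \frac{3 + J}{2 I}$)
$\frac{1}{-1888 + - 7 \left(-13 + X{\left(-1,-1 \right)}\right) 40} = \frac{1}{-1888 + - 7 \left(-13 + \frac{3 - 1 - -8}{2 \left(-1\right)}\right) 40} = \frac{1}{-1888 + - 7 \left(-13 + \frac{1}{2} \left(-1\right) \left(3 - 1 + 8\right)\right) 40} = \frac{1}{-1888 + - 7 \left(-13 + \frac{1}{2} \left(-1\right) 10\right) 40} = \frac{1}{-1888 + - 7 \left(-13 - 5\right) 40} = \frac{1}{-1888 + \left(-7\right) \left(-18\right) 40} = \frac{1}{-1888 + 126 \cdot 40} = \frac{1}{-1888 + 5040} = \frac{1}{3152}$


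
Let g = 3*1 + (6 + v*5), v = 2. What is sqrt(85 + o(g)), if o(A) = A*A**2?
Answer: 4*sqrt(434) ≈ 83.331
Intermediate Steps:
g = 19 (g = 3*1 + (6 + 2*5) = 3 + (6 + 10) = 3 + 16 = 19)
o(A) = A**3
sqrt(85 + o(g)) = sqrt(85 + 19**3) = sqrt(85 + 6859) = sqrt(6944) = 4*sqrt(434)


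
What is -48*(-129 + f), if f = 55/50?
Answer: 30696/5 ≈ 6139.2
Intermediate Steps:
f = 11/10 (f = 55*(1/50) = 11/10 ≈ 1.1000)
-48*(-129 + f) = -48*(-129 + 11/10) = -48*(-1279/10) = 30696/5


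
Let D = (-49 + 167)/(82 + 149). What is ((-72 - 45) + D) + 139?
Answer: 5200/231 ≈ 22.511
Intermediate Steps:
D = 118/231 ≈ 0.51082
((-72 - 45) + D) + 139 = ((-72 - 45) + 118/231) + 139 = (-117 + 118/231) + 139 = -26909/231 + 139 = 5200/231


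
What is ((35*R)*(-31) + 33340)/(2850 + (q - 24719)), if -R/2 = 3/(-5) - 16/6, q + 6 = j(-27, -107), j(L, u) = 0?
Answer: -78754/65625 ≈ -1.2001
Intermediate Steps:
q = -6 (q = -6 + 0 = -6)
R = 98/15 (R = -2*(3/(-5) - 16/6) = -2*(3*(-⅕) - 16*⅙) = -2*(-⅗ - 8/3) = -2*(-49/15) = 98/15 ≈ 6.5333)
((35*R)*(-31) + 33340)/(2850 + (q - 24719)) = ((35*(98/15))*(-31) + 33340)/(2850 + (-6 - 24719)) = ((686/3)*(-31) + 33340)/(2850 - 24725) = (-21266/3 + 33340)/(-21875) = (78754/3)*(-1/21875) = -78754/65625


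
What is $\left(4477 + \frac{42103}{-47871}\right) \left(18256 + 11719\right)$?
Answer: $\frac{6422934010900}{47871} \approx 1.3417 \cdot 10^{8}$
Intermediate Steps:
$\left(4477 + \frac{42103}{-47871}\right) \left(18256 + 11719\right) = \left(4477 + 42103 \left(- \frac{1}{47871}\right)\right) 29975 = \left(4477 - \frac{42103}{47871}\right) 29975 = \frac{214276364}{47871} \cdot 29975 = \frac{6422934010900}{47871}$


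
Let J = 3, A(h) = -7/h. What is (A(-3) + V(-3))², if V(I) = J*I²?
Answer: 7744/9 ≈ 860.44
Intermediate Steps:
V(I) = 3*I²
(A(-3) + V(-3))² = (-7/(-3) + 3*(-3)²)² = (-7*(-⅓) + 3*9)² = (7/3 + 27)² = (88/3)² = 7744/9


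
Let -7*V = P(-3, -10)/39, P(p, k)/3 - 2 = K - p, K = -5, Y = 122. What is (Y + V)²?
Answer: 14884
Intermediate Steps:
P(p, k) = -9 - 3*p (P(p, k) = 6 + 3*(-5 - p) = 6 + (-15 - 3*p) = -9 - 3*p)
V = 0 (V = -(-9 - 3*(-3))/(7*39) = -(-9 + 9)/(7*39) = -0/39 = -⅐*0 = 0)
(Y + V)² = (122 + 0)² = 122² = 14884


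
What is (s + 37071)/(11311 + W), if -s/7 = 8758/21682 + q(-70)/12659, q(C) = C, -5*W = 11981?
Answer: 748103110340/179916683109 ≈ 4.1581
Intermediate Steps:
W = -11981/5 (W = -1/5*11981 = -11981/5 ≈ -2396.2)
s = -382724237/137236219 (s = -7*(8758/21682 - 70/12659) = -7*(8758*(1/21682) - 70*1/12659) = -7*(4379/10841 - 70/12659) = -7*54674891/137236219 = -382724237/137236219 ≈ -2.7888)
(s + 37071)/(11311 + W) = (-382724237/137236219 + 37071)/(11311 - 11981/5) = 5087101150312/(137236219*(44574/5)) = (5087101150312/137236219)*(5/44574) = 748103110340/179916683109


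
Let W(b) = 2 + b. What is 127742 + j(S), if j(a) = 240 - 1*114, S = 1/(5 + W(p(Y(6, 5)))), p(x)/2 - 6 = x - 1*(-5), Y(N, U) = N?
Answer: 127868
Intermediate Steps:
p(x) = 22 + 2*x (p(x) = 12 + 2*(x - 1*(-5)) = 12 + 2*(x + 5) = 12 + 2*(5 + x) = 12 + (10 + 2*x) = 22 + 2*x)
S = 1/41 (S = 1/(5 + (2 + (22 + 2*6))) = 1/(5 + (2 + (22 + 12))) = 1/(5 + (2 + 34)) = 1/(5 + 36) = 1/41 ≈ 0.024390)
j(a) = 126 (j(a) = 240 - 114 = 126)
127742 + j(S) = 127742 + 126 = 127868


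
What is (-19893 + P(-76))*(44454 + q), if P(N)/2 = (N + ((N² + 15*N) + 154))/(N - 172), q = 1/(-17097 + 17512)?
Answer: -22797125786153/25730 ≈ -8.8601e+8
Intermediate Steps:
q = 1/415 ≈ 0.0024096
P(N) = 2*(154 + N² + 16*N)/(-172 + N) (P(N) = 2*((N + ((N² + 15*N) + 154))/(N - 172)) = 2*((N + (154 + N² + 15*N))/(-172 + N)) = 2*((154 + N² + 16*N)/(-172 + N)) = 2*(154 + N² + 16*N)/(-172 + N))
(-19893 + P(-76))*(44454 + q) = (-19893 + 2*(154 + (-76)² + 16*(-76))/(-172 - 76))*(44454 + 1/415) = (-19893 + 2*(154 + 5776 - 1216)/(-248))*(18448411/415) = (-19893 + 2*(-1/248)*4714)*(18448411/415) = (-19893 - 2357/62)*(18448411/415) = -1235723/62*18448411/415 = -22797125786153/25730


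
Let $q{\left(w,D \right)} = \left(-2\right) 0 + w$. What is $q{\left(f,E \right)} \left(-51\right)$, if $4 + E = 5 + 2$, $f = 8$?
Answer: $-408$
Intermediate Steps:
$E = 3$ ($E = -4 + \left(5 + 2\right) = -4 + 7 = 3$)
$q{\left(w,D \right)} = w$ ($q{\left(w,D \right)} = 0 + w = w$)
$q{\left(f,E \right)} \left(-51\right) = 8 \left(-51\right) = -408$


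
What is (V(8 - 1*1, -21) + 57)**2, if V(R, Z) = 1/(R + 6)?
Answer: 550564/169 ≈ 3257.8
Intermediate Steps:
V(R, Z) = 1/(6 + R)
(V(8 - 1*1, -21) + 57)**2 = (1/(6 + (8 - 1*1)) + 57)**2 = (1/(6 + (8 - 1)) + 57)**2 = (1/(6 + 7) + 57)**2 = (1/13 + 57)**2 = (742/13)**2 = 550564/169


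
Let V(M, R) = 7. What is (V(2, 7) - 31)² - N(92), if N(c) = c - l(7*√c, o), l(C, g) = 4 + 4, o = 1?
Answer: 492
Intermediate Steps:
l(C, g) = 8
N(c) = -8 + c (N(c) = c - 1*8 = c - 8 = -8 + c)
(V(2, 7) - 31)² - N(92) = (7 - 31)² - (-8 + 92) = (-24)² - 1*84 = 576 - 84 = 492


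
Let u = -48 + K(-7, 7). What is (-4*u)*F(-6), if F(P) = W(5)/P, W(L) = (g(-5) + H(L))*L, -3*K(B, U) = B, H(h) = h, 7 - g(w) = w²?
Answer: 17810/9 ≈ 1978.9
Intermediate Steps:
g(w) = 7 - w²
K(B, U) = -B/3
W(L) = L*(-18 + L) (W(L) = ((7 - 1*(-5)²) + L)*L = ((7 - 1*25) + L)*L = ((7 - 25) + L)*L = (-18 + L)*L = L*(-18 + L))
F(P) = -65/P (F(P) = (5*(-18 + 5))/P = (5*(-13))/P = -65/P)
u = -137/3 (u = -48 - ⅓*(-7) = -48 + 7/3 = -137/3 ≈ -45.667)
(-4*u)*F(-6) = (-4*(-137/3))*(-65/(-6)) = 548*(-65*(-⅙))/3 = (548/3)*(65/6) = 17810/9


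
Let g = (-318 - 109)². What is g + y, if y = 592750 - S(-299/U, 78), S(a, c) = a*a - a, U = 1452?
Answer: 1634101632467/2108304 ≈ 7.7508e+5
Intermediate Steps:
g = 182329 (g = (-427)² = 182329)
S(a, c) = a² - a
y = 1249696672451/2108304 (y = 592750 - (-299/1452)*(-1 - 299/1452) = 592750 - (-299*1/1452)*(-1 - 299*1/1452) = 592750 - (-299)*(-1 - 299/1452)/1452 = 592750 - (-299)*(-1751)/(1452*1452) = 592750 - 1*523549/2108304 = 592750 - 523549/2108304 = 1249696672451/2108304 ≈ 5.9275e+5)
g + y = 182329 + 1249696672451/2108304 = 1634101632467/2108304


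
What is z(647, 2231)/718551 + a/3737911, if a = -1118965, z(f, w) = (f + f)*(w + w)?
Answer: 20778021773593/2685879686961 ≈ 7.7360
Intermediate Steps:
z(f, w) = 4*f*w (z(f, w) = (2*f)*(2*w) = 4*f*w)
z(647, 2231)/718551 + a/3737911 = (4*647*2231)/718551 - 1118965/3737911 = 5773828*(1/718551) - 1118965*1/3737911 = 5773828/718551 - 1118965/3737911 = 20778021773593/2685879686961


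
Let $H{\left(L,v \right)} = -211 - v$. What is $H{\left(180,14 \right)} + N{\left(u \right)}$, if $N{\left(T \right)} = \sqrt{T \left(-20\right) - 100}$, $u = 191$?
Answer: $-225 + 28 i \sqrt{5} \approx -225.0 + 62.61 i$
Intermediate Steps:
$N{\left(T \right)} = \sqrt{-100 - 20 T}$ ($N{\left(T \right)} = \sqrt{- 20 T - 100} = \sqrt{-100 - 20 T}$)
$H{\left(180,14 \right)} + N{\left(u \right)} = \left(-211 - 14\right) + 2 \sqrt{-25 - 955} = -225 + 2 \sqrt{-980} = -225 + 2 \cdot 14 i \sqrt{5} = -225 + 28 i \sqrt{5}$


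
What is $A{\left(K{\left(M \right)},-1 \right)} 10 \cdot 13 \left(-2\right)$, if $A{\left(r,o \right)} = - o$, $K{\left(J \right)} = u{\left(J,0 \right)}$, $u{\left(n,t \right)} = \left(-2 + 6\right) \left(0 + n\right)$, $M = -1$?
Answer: $-260$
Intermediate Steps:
$u{\left(n,t \right)} = 4 n$
$K{\left(J \right)} = 4 J$
$A{\left(K{\left(M \right)},-1 \right)} 10 \cdot 13 \left(-2\right) = \left(-1\right) \left(-1\right) 10 \cdot 13 \left(-2\right) = 1 \cdot 130 \left(-2\right) = 1 \left(-260\right) = -260$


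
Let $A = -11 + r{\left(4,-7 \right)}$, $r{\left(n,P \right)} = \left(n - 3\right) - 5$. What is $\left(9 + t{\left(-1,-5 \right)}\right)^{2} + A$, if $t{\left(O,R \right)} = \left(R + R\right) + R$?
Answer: $21$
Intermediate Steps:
$r{\left(n,P \right)} = -8 + n$ ($r{\left(n,P \right)} = \left(-3 + n\right) - 5 = -8 + n$)
$t{\left(O,R \right)} = 3 R$ ($t{\left(O,R \right)} = 2 R + R = 3 R$)
$A = -15$ ($A = -11 + \left(-8 + 4\right) = -11 - 4 = -15$)
$\left(9 + t{\left(-1,-5 \right)}\right)^{2} + A = \left(9 + 3 \left(-5\right)\right)^{2} - 15 = \left(9 - 15\right)^{2} - 15 = \left(-6\right)^{2} - 15 = 36 - 15 = 21$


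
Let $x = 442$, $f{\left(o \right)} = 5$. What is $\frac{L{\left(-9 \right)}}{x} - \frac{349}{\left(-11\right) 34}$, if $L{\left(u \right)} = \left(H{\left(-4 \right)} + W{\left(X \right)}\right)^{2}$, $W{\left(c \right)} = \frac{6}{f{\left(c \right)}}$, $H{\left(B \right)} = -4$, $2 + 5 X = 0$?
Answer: $\frac{115581}{121550} \approx 0.95089$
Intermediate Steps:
$X = - \frac{2}{5}$ ($X = - \frac{2}{5} + \frac{1}{5} \cdot 0 = - \frac{2}{5} + 0 = - \frac{2}{5} \approx -0.4$)
$W{\left(c \right)} = \frac{6}{5}$
$L{\left(u \right)} = \frac{196}{25}$ ($L{\left(u \right)} = \left(-4 + \frac{6}{5}\right)^{2} = \left(- \frac{14}{5}\right)^{2} = \frac{196}{25}$)
$\frac{L{\left(-9 \right)}}{x} - \frac{349}{\left(-11\right) 34} = \frac{196}{25 \cdot 442} - \frac{349}{\left(-11\right) 34} = \frac{196}{25} \cdot \frac{1}{442} - \frac{349}{-374} = \frac{98}{5525} - - \frac{349}{374} = \frac{98}{5525} + \frac{349}{374} = \frac{115581}{121550}$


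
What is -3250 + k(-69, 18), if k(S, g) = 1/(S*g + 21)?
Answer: -3968251/1221 ≈ -3250.0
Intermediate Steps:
k(S, g) = 1/(21 + S*g)
-3250 + k(-69, 18) = -3250 + 1/(21 - 69*18) = -3250 + 1/(21 - 1242) = -3250 + 1/(-1221) = -3250 - 1/1221 = -3968251/1221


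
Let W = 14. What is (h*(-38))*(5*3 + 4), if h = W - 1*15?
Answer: 722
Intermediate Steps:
h = -1 (h = 14 - 1*15 = 14 - 15 = -1)
(h*(-38))*(5*3 + 4) = (-1*(-38))*(5*3 + 4) = 38*(15 + 4) = 38*19 = 722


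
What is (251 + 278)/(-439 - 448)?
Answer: -529/887 ≈ -0.59639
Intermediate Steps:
(251 + 278)/(-439 - 448) = 529/(-887) = -1/887*529 = -529/887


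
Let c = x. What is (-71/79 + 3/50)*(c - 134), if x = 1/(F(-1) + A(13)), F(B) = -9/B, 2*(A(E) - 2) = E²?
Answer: 42393148/377225 ≈ 112.38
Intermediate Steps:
A(E) = 2 + E²/2
x = 2/191 (x = 1/(-9/(-1) + (2 + (½)*13²)) = 1/(-9*(-1) + (2 + (½)*169)) = 1/(9 + (2 + 169/2)) = 1/(9 + 173/2) = 1/(191/2) = 2/191 ≈ 0.010471)
c = 2/191 ≈ 0.010471
(-71/79 + 3/50)*(c - 134) = (-71/79 + 3/50)*(2/191 - 134) = (-71*1/79 + 3*(1/50))*(-25592/191) = (-71/79 + 3/50)*(-25592/191) = -3313/3950*(-25592/191) = 42393148/377225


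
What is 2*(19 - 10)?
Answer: 18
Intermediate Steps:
2*(19 - 10) = 2*9 = 18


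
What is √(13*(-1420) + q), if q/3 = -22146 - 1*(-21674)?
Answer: 2*I*√4969 ≈ 140.98*I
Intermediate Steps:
q = -1416 (q = 3*(-22146 - 1*(-21674)) = 3*(-22146 + 21674) = 3*(-472) = -1416)
√(13*(-1420) + q) = √(13*(-1420) - 1416) = √(-18460 - 1416) = √(-19876) = 2*I*√4969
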